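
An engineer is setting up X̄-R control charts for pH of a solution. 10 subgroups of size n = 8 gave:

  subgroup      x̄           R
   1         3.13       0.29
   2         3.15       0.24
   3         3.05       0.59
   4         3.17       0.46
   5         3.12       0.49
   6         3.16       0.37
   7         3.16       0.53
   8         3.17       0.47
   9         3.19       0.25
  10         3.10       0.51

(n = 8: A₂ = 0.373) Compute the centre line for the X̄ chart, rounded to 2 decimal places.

3.14

X̄̄ = (3.13 + 3.15 + 3.05 + 3.17 + 3.12 + 3.16 + 3.16 + 3.17 + 3.19 + 3.10) / 10 = 31.4000 / 10 = 3.1400
CL = X̄̄ = 3.1400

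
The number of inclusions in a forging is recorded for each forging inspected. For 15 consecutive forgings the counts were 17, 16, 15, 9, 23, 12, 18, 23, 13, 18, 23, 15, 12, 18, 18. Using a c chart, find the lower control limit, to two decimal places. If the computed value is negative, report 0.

4.42

c̄ = (17 + 16 + 15 + 9 + 23 + 12 + 18 + 23 + 13 + 18 + 23 + 15 + 12 + 18 + 18) / 15 = 250 / 15 = 16.6667
LCL = c̄ − 3√c̄ = 16.6667 − 3 × 4.0825 = 4.4192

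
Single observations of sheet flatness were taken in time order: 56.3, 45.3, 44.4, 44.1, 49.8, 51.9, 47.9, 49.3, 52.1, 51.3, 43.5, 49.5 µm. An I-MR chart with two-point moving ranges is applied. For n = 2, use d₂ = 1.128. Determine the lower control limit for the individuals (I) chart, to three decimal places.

X̄ = (56.3 + 45.3 + 44.4 + 44.1 + 49.8 + 51.9 + 47.9 + 49.3 + 52.1 + 51.3 + 43.5 + 49.5) / 12 = 48.7833
Moving ranges: 11.0, 0.9, 0.3, 5.7, 2.1, 4.0, 1.4, 2.8, 0.8, 7.8, 6.0; M̄R̄ = 42.8000 / 11 = 3.8909
LCL = X̄ − 3·M̄R̄/d₂ = 48.7833 − 3 × 3.8909 / 1.128 = 38.4352

38.435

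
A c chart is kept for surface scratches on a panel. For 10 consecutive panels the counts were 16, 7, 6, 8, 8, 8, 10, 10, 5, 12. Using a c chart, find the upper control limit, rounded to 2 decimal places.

c̄ = (16 + 7 + 6 + 8 + 8 + 8 + 10 + 10 + 5 + 12) / 10 = 90 / 10 = 9.0000
UCL = c̄ + 3√c̄ = 9.0000 + 3 × √9.0000 = 9.0000 + 3 × 3.0000 = 18.0000

18.00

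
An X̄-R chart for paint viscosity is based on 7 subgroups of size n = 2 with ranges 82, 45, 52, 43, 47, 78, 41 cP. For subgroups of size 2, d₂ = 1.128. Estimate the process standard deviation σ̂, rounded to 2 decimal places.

49.14

R̄ = (82 + 45 + 52 + 43 + 47 + 78 + 41) / 7 = 55.4286
σ̂ = R̄ / d₂ = 55.4286 / 1.128 = 49.1388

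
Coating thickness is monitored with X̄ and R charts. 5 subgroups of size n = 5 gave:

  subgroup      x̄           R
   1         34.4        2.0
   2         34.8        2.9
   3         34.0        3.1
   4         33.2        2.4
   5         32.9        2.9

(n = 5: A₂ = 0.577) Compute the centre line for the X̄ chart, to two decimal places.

33.86

X̄̄ = (34.4 + 34.8 + 34.0 + 33.2 + 32.9) / 5 = 169.3000 / 5 = 33.8600
CL = X̄̄ = 33.8600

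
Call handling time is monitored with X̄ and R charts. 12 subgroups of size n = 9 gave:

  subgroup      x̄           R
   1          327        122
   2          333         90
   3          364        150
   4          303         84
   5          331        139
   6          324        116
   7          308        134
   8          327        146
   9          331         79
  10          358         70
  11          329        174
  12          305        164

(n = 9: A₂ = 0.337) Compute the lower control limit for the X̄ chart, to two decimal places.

X̄̄ = (327 + 333 + 364 + 303 + 331 + 324 + 308 + 327 + 331 + 358 + 329 + 305) / 12 = 3940.0000 / 12 = 328.3333
R̄ = (122 + 90 + 150 + 84 + 139 + 116 + 134 + 146 + 79 + 70 + 174 + 164) / 12 = 1468.0000 / 12 = 122.3333
LCL = X̄̄ − A₂·R̄ = 328.3333 − 0.337 × 122.3333 = 287.1070

287.11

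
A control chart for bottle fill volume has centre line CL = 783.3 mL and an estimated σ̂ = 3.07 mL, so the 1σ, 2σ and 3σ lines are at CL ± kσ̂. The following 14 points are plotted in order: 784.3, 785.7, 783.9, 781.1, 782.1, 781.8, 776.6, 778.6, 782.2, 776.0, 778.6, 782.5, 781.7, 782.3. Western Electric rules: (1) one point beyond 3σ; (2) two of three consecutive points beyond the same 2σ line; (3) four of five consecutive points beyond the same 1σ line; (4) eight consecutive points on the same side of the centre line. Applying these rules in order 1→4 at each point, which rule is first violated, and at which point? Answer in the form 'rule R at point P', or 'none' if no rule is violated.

Zone of each point (C = within 1σ̂, B = 1σ̂–2σ̂, A = 2σ̂–3σ̂, * = beyond 3σ̂; sign = side of CL): 1:+C, 2:+C, 3:+C, 4:-C, 5:-C, 6:-C, 7:-A, 8:-B, 9:-C, 10:-A, 11:-B, 12:-C, 13:-C, 14:-C
Rule 3 (four of five consecutive points beyond the same 1σ limit) is satisfied at point 11.

rule 3 at point 11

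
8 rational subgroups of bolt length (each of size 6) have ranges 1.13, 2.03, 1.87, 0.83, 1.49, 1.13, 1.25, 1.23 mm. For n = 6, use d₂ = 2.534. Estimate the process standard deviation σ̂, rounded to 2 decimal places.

0.54

R̄ = (1.13 + 2.03 + 1.87 + 0.83 + 1.49 + 1.13 + 1.25 + 1.23) / 8 = 1.3700
σ̂ = R̄ / d₂ = 1.3700 / 2.534 = 0.5406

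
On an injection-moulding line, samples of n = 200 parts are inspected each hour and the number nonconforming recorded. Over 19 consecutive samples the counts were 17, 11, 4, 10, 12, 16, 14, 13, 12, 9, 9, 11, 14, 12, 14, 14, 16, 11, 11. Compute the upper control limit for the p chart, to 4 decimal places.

0.1111

p̄ = Σdᵢ / (k·n) = 230 / (19 × 200) = 0.06053
UCL = p̄ + 3·√(p̄(1−p̄)/n) = 0.06053 + 3 × √(0.06053×0.93947/200) = 0.06053 + 3 × 0.01686 = 0.11111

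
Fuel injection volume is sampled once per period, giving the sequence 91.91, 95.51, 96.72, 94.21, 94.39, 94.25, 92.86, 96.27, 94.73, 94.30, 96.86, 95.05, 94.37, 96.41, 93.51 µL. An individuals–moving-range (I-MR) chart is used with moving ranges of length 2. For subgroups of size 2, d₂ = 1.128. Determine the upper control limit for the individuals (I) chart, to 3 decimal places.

99.392

X̄ = (91.91 + 95.51 + 96.72 + 94.21 + 94.39 + 94.25 + 92.86 + 96.27 + 94.73 + 94.30 + 96.86 + 95.05 + 94.37 + 96.41 + 93.51) / 15 = 94.7567
Moving ranges: 3.60, 1.21, 2.51, 0.18, 0.14, 1.39, 3.41, 1.54, 0.43, 2.56, 1.81, 0.68, 2.04, 2.90; M̄R̄ = 24.4000 / 14 = 1.7429
UCL = X̄ + 3·M̄R̄/d₂ = 94.7567 + 3 × 1.7429 / 1.128 = 99.3919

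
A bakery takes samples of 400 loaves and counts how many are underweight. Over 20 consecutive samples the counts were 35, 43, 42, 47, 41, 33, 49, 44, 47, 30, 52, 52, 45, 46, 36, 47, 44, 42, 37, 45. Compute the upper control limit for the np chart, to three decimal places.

61.406

p̄ = Σdᵢ / (k·n) = 857 / (20 × 400) = 0.10712
UCL = np̄ + 3·√(np̄(1−p̄)) = 42.8500 + 3 × √(42.8500×0.89287) = 42.8500 + 3 × 6.1854 = 61.4063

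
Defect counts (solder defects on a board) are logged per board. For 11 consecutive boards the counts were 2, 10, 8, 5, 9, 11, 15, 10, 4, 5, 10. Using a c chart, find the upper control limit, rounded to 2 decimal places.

c̄ = (2 + 10 + 8 + 5 + 9 + 11 + 15 + 10 + 4 + 5 + 10) / 11 = 89 / 11 = 8.0909
UCL = c̄ + 3√c̄ = 8.0909 + 3 × √8.0909 = 8.0909 + 3 × 2.8445 = 16.6243

16.62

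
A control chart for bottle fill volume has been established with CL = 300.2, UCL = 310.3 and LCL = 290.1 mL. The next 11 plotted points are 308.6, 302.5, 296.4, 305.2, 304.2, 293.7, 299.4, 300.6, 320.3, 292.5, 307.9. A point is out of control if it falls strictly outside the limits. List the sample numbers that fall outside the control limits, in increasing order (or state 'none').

Compare each point to [290.1, 310.3]: sample 9 = 320.3 > UCL.

9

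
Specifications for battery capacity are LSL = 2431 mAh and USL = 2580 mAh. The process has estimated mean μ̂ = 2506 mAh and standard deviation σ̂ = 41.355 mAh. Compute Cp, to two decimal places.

Cp = (USL − LSL) / (6σ̂) = (2580 − 2431) / (6 × 41.355) = 149.0000 / 248.1300 = 0.6005

0.60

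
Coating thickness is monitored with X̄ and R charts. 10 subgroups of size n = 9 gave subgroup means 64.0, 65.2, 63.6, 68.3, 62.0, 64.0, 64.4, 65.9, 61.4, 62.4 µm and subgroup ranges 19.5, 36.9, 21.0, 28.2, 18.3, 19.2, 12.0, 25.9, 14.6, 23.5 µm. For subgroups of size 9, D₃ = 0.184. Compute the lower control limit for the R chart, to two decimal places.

R̄ = (19.5 + 36.9 + 21.0 + 28.2 + 18.3 + 19.2 + 12.0 + 25.9 + 14.6 + 23.5) / 10 = 219.1000 / 10 = 21.9100
LCL_R = D₃·R̄ = 0.184 × 21.9100 = 4.0314

4.03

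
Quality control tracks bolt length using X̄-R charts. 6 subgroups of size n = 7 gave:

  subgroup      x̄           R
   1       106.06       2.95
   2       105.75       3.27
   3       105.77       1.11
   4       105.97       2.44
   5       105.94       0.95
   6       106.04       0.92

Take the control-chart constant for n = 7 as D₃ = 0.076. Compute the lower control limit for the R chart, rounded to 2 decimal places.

R̄ = (2.95 + 3.27 + 1.11 + 2.44 + 0.95 + 0.92) / 6 = 11.6400 / 6 = 1.9400
LCL_R = D₃·R̄ = 0.076 × 1.9400 = 0.1474

0.15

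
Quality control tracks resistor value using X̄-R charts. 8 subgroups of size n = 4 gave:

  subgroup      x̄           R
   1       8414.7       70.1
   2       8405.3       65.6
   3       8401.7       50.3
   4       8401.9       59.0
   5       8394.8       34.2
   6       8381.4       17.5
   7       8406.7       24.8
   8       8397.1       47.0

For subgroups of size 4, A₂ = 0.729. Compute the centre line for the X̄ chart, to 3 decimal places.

8400.450

X̄̄ = (8414.7 + 8405.3 + 8401.7 + 8401.9 + 8394.8 + 8381.4 + 8406.7 + 8397.1) / 8 = 67203.6000 / 8 = 8400.4500
CL = X̄̄ = 8400.4500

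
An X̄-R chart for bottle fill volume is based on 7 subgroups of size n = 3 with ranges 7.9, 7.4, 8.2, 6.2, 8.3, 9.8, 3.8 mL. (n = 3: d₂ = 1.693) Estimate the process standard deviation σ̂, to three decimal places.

R̄ = (7.9 + 7.4 + 8.2 + 6.2 + 8.3 + 9.8 + 3.8) / 7 = 7.3714
σ̂ = R̄ / d₂ = 7.3714 / 1.693 = 4.3541

4.354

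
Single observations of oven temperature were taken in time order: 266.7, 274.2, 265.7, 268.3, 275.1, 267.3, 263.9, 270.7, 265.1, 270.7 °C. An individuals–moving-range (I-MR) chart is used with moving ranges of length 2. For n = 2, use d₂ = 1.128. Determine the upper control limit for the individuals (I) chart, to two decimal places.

284.90

X̄ = (266.7 + 274.2 + 265.7 + 268.3 + 275.1 + 267.3 + 263.9 + 270.7 + 265.1 + 270.7) / 10 = 268.7700
Moving ranges: 7.5, 8.5, 2.6, 6.8, 7.8, 3.4, 6.8, 5.6, 5.6; M̄R̄ = 54.6000 / 9 = 6.0667
UCL = X̄ + 3·M̄R̄/d₂ = 268.7700 + 3 × 6.0667 / 1.128 = 284.9048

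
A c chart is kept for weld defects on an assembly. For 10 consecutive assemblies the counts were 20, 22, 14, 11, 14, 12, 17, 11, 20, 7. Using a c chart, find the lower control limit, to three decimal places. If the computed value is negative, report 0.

c̄ = (20 + 22 + 14 + 11 + 14 + 12 + 17 + 11 + 20 + 7) / 10 = 148 / 10 = 14.8000
LCL = c̄ − 3√c̄ = 14.8000 − 3 × 3.8471 = 3.2588

3.259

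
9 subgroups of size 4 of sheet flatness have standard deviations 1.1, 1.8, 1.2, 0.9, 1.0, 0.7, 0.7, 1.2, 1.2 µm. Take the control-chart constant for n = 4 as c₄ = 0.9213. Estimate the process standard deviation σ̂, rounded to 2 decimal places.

s̄ = (1.1 + 1.8 + 1.2 + 0.9 + 1.0 + 0.7 + 0.7 + 1.2 + 1.2) / 9 = 1.0889
σ̂ = s̄ / c₄ = 1.0889 / 0.9213 = 1.1819

1.18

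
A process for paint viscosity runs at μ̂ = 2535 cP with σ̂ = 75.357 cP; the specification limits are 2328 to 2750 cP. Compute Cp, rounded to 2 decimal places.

0.93

Cp = (USL − LSL) / (6σ̂) = (2750 − 2328) / (6 × 75.357) = 422.0000 / 452.1420 = 0.9333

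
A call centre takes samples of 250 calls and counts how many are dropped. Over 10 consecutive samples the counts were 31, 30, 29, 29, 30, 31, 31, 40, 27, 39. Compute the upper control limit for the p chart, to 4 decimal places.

0.1899

p̄ = Σdᵢ / (k·n) = 317 / (10 × 250) = 0.12680
UCL = p̄ + 3·√(p̄(1−p̄)/n) = 0.12680 + 3 × √(0.12680×0.87320/250) = 0.12680 + 3 × 0.02104 = 0.18993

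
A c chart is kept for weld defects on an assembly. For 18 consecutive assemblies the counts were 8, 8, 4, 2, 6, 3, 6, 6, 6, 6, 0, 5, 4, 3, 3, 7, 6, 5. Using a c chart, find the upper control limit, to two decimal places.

11.52

c̄ = (8 + 8 + 4 + 2 + 6 + 3 + 6 + 6 + 6 + 6 + 0 + 5 + 4 + 3 + 3 + 7 + 6 + 5) / 18 = 88 / 18 = 4.8889
UCL = c̄ + 3√c̄ = 4.8889 + 3 × √4.8889 = 4.8889 + 3 × 2.2111 = 11.5221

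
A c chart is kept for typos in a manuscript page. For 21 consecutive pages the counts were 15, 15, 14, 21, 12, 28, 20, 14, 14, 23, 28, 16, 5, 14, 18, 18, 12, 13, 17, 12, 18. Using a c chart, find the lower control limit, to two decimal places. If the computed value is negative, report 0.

4.33

c̄ = (15 + 15 + 14 + 21 + 12 + 28 + 20 + 14 + 14 + 23 + 28 + 16 + 5 + 14 + 18 + 18 + 12 + 13 + 17 + 12 + 18) / 21 = 347 / 21 = 16.5238
LCL = c̄ − 3√c̄ = 16.5238 − 3 × 4.0649 = 4.3290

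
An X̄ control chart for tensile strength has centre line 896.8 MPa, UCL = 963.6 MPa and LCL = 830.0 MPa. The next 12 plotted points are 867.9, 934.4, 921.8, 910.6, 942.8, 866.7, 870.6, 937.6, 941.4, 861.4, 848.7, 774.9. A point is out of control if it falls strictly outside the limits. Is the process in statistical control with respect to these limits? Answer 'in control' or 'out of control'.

out of control

Compare each point to [830.0, 963.6]: sample 12 = 774.9 < LCL.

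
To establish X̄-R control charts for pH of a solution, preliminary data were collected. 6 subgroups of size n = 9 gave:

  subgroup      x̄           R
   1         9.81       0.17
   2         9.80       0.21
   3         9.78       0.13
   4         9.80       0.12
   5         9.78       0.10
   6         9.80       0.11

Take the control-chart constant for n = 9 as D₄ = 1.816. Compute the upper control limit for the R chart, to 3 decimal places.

0.254

R̄ = (0.17 + 0.21 + 0.13 + 0.12 + 0.10 + 0.11) / 6 = 0.8400 / 6 = 0.1400
UCL_R = D₄·R̄ = 1.816 × 0.1400 = 0.2542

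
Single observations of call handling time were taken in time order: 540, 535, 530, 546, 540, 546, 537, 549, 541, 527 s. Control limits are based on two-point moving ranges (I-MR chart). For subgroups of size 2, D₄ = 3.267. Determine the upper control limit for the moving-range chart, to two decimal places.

29.40

Moving ranges: 5, 5, 16, 6, 6, 9, 12, 8, 14; M̄R̄ = 81.0000 / 9 = 9.0000
UCL_MR = D₄·M̄R̄ = 3.267 × 9.0000 = 29.4030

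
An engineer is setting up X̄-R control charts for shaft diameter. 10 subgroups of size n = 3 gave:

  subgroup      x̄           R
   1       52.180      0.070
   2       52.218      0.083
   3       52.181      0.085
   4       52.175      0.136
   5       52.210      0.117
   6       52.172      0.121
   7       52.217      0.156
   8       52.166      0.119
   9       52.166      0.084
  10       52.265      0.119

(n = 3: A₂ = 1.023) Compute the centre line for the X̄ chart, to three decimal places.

X̄̄ = (52.180 + 52.218 + 52.181 + 52.175 + 52.210 + 52.172 + 52.217 + 52.166 + 52.166 + 52.265) / 10 = 521.9500 / 10 = 52.1950
CL = X̄̄ = 52.1950

52.195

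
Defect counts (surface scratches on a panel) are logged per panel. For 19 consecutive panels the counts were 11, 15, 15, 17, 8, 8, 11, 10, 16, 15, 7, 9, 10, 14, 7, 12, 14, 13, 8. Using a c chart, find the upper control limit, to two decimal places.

c̄ = (11 + 15 + 15 + 17 + 8 + 8 + 11 + 10 + 16 + 15 + 7 + 9 + 10 + 14 + 7 + 12 + 14 + 13 + 8) / 19 = 220 / 19 = 11.5789
UCL = c̄ + 3√c̄ = 11.5789 + 3 × √11.5789 = 11.5789 + 3 × 3.4028 = 21.7873

21.79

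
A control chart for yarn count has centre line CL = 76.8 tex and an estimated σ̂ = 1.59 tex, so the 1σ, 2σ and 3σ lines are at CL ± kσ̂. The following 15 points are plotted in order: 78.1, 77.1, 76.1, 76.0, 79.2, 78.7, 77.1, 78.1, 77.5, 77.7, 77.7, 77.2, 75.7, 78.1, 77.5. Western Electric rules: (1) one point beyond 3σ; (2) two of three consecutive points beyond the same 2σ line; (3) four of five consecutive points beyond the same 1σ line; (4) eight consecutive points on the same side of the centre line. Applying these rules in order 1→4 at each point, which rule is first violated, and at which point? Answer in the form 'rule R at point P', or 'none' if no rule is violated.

Zone of each point (C = within 1σ̂, B = 1σ̂–2σ̂, A = 2σ̂–3σ̂, * = beyond 3σ̂; sign = side of CL): 1:+C, 2:+C, 3:-C, 4:-C, 5:+B, 6:+B, 7:+C, 8:+C, 9:+C, 10:+C, 11:+C, 12:+C, 13:-C, 14:+C, 15:+C
Rule 4 (eight consecutive points on the same side of the centre line) is satisfied at point 12.

rule 4 at point 12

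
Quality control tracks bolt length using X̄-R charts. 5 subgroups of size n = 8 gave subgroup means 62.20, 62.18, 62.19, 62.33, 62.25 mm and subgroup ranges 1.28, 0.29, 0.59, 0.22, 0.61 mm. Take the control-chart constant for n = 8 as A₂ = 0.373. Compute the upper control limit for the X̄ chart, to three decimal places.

62.453

X̄̄ = (62.20 + 62.18 + 62.19 + 62.33 + 62.25) / 5 = 311.1500 / 5 = 62.2300
R̄ = (1.28 + 0.29 + 0.59 + 0.22 + 0.61) / 5 = 2.9900 / 5 = 0.5980
UCL = X̄̄ + A₂·R̄ = 62.2300 + 0.373 × 0.5980 = 62.4531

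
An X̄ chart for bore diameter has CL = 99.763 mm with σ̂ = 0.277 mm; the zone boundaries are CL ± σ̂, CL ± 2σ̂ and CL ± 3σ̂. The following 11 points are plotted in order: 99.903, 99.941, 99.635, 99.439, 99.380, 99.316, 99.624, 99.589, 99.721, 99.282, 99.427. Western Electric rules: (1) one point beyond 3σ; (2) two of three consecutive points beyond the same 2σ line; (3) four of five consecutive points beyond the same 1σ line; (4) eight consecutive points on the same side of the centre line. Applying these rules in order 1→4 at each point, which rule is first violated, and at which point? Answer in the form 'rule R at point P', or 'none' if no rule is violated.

Zone of each point (C = within 1σ̂, B = 1σ̂–2σ̂, A = 2σ̂–3σ̂, * = beyond 3σ̂; sign = side of CL): 1:+C, 2:+C, 3:-C, 4:-B, 5:-B, 6:-B, 7:-C, 8:-C, 9:-C, 10:-B, 11:-B
Rule 4 (eight consecutive points on the same side of the centre line) is satisfied at point 10.

rule 4 at point 10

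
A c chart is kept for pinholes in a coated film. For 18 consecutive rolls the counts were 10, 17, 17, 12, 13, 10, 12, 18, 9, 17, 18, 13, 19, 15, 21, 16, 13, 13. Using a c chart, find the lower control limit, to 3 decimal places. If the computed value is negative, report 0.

3.144

c̄ = (10 + 17 + 17 + 12 + 13 + 10 + 12 + 18 + 9 + 17 + 18 + 13 + 19 + 15 + 21 + 16 + 13 + 13) / 18 = 263 / 18 = 14.6111
LCL = c̄ − 3√c̄ = 14.6111 − 3 × 3.8224 = 3.1438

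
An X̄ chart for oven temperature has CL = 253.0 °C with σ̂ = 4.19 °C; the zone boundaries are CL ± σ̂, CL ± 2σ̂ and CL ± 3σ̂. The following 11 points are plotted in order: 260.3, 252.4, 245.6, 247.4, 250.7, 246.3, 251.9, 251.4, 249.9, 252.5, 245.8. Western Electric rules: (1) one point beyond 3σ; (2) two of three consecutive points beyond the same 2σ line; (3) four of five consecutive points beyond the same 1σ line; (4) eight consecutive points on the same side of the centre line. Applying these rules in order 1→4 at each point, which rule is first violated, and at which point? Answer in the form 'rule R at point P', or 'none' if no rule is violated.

Zone of each point (C = within 1σ̂, B = 1σ̂–2σ̂, A = 2σ̂–3σ̂, * = beyond 3σ̂; sign = side of CL): 1:+B, 2:-C, 3:-B, 4:-B, 5:-C, 6:-B, 7:-C, 8:-C, 9:-C, 10:-C, 11:-B
Rule 4 (eight consecutive points on the same side of the centre line) is satisfied at point 9.

rule 4 at point 9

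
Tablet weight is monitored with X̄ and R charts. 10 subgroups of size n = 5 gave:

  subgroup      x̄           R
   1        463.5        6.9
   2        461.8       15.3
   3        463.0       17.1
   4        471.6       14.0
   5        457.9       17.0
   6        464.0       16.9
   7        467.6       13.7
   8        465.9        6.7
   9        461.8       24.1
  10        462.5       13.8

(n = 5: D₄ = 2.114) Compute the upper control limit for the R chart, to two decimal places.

30.76

R̄ = (6.9 + 15.3 + 17.1 + 14.0 + 17.0 + 16.9 + 13.7 + 6.7 + 24.1 + 13.8) / 10 = 145.5000 / 10 = 14.5500
UCL_R = D₄·R̄ = 2.114 × 14.5500 = 30.7587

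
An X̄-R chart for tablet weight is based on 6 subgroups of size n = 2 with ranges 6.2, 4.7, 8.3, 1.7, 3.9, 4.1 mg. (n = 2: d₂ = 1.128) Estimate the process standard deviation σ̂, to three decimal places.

4.270

R̄ = (6.2 + 4.7 + 8.3 + 1.7 + 3.9 + 4.1) / 6 = 4.8167
σ̂ = R̄ / d₂ = 4.8167 / 1.128 = 4.2701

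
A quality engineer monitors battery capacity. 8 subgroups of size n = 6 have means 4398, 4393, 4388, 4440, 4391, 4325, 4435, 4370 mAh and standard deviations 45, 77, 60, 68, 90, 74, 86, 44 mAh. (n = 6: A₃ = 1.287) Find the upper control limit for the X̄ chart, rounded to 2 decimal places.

X̄̄ = (4398 + 4393 + 4388 + 4440 + 4391 + 4325 + 4435 + 4370) / 8 = 4392.5000
s̄ = (45 + 77 + 60 + 68 + 90 + 74 + 86 + 44) / 8 = 68.0000
UCL = X̄̄ + A₃·s̄ = 4392.5000 + 1.287 × 68.0000 = 4480.0160

4480.02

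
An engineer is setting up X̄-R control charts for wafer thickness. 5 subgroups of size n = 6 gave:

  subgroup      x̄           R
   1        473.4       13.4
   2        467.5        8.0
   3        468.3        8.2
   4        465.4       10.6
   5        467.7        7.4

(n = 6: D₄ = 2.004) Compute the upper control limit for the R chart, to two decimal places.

19.08

R̄ = (13.4 + 8.0 + 8.2 + 10.6 + 7.4) / 5 = 47.6000 / 5 = 9.5200
UCL_R = D₄·R̄ = 2.004 × 9.5200 = 19.0781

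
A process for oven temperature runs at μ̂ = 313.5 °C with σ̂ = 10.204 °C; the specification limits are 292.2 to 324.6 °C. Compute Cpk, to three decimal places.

Cpu = (USL − μ̂) / (3σ̂) = (324.6 − 313.5) / (3 × 10.204) = 0.3626; Cpl = (μ̂ − LSL) / (3σ̂) = (313.5 − 292.2) / (3 × 10.204) = 0.6958; Cpk = min(Cpu, Cpl) = 0.3626

0.363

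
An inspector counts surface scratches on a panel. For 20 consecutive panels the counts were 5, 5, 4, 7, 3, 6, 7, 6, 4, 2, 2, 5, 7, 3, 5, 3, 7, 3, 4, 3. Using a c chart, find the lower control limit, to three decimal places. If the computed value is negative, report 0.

0.000

c̄ = (5 + 5 + 4 + 7 + 3 + 6 + 7 + 6 + 4 + 2 + 2 + 5 + 7 + 3 + 5 + 3 + 7 + 3 + 4 + 3) / 20 = 91 / 20 = 4.5500
LCL = c̄ − 3√c̄ = 4.5500 − 3 × 2.1331 = -1.8492 → 0 (cannot be negative)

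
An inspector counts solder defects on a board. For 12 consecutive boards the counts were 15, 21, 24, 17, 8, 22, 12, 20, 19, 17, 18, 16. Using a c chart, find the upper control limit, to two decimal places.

29.94

c̄ = (15 + 21 + 24 + 17 + 8 + 22 + 12 + 20 + 19 + 17 + 18 + 16) / 12 = 209 / 12 = 17.4167
UCL = c̄ + 3√c̄ = 17.4167 + 3 × √17.4167 = 17.4167 + 3 × 4.1733 = 29.9367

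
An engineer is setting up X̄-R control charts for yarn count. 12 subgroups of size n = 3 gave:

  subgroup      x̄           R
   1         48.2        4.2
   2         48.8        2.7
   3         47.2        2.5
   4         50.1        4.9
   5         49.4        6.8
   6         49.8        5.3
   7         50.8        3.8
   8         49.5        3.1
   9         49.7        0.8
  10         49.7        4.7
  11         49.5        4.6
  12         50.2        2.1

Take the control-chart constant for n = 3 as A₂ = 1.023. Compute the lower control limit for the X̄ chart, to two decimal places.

45.53

X̄̄ = (48.2 + 48.8 + 47.2 + 50.1 + 49.4 + 49.8 + 50.8 + 49.5 + 49.7 + 49.7 + 49.5 + 50.2) / 12 = 592.9000 / 12 = 49.4083
R̄ = (4.2 + 2.7 + 2.5 + 4.9 + 6.8 + 5.3 + 3.8 + 3.1 + 0.8 + 4.7 + 4.6 + 2.1) / 12 = 45.5000 / 12 = 3.7917
LCL = X̄̄ − A₂·R̄ = 49.4083 − 1.023 × 3.7917 = 45.5295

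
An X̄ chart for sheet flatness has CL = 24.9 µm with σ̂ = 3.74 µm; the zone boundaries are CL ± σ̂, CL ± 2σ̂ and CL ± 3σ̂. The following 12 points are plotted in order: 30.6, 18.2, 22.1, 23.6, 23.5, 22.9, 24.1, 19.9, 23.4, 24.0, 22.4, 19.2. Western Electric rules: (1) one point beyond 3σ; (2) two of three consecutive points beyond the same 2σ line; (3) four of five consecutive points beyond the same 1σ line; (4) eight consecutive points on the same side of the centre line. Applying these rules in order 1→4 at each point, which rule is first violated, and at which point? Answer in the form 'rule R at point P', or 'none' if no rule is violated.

Zone of each point (C = within 1σ̂, B = 1σ̂–2σ̂, A = 2σ̂–3σ̂, * = beyond 3σ̂; sign = side of CL): 1:+B, 2:-B, 3:-C, 4:-C, 5:-C, 6:-C, 7:-C, 8:-B, 9:-C, 10:-C, 11:-C, 12:-B
Rule 4 (eight consecutive points on the same side of the centre line) is satisfied at point 9.

rule 4 at point 9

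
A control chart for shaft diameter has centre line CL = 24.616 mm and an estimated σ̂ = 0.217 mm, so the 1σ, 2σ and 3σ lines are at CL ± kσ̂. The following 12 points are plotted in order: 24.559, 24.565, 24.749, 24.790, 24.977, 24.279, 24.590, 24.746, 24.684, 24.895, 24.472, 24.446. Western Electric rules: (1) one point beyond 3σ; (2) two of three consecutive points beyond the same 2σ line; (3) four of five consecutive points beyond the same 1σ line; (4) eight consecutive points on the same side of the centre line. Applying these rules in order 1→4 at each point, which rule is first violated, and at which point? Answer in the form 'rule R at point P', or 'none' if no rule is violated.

none

Zone of each point (C = within 1σ̂, B = 1σ̂–2σ̂, A = 2σ̂–3σ̂, * = beyond 3σ̂; sign = side of CL): 1:-C, 2:-C, 3:+C, 4:+C, 5:+B, 6:-B, 7:-C, 8:+C, 9:+C, 10:+B, 11:-C, 12:-C
No rule fires across all 12 points.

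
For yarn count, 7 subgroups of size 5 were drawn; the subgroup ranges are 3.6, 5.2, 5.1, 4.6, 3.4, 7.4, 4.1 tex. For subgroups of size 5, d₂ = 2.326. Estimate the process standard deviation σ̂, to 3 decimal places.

2.051

R̄ = (3.6 + 5.2 + 5.1 + 4.6 + 3.4 + 7.4 + 4.1) / 7 = 4.7714
σ̂ = R̄ / d₂ = 4.7714 / 2.326 = 2.0513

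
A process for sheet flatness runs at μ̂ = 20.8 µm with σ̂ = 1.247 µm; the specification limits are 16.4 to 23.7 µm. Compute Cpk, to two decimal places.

0.78

Cpu = (USL − μ̂) / (3σ̂) = (23.7 − 20.8) / (3 × 1.247) = 0.7752; Cpl = (μ̂ − LSL) / (3σ̂) = (20.8 − 16.4) / (3 × 1.247) = 1.1762; Cpk = min(Cpu, Cpl) = 0.7752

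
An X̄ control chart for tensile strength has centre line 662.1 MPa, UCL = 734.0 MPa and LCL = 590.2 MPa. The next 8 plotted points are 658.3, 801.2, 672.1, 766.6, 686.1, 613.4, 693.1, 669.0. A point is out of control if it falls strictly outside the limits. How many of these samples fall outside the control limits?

2

Compare each point to [590.2, 734.0]: sample 2 = 801.2 > UCL; sample 4 = 766.6 > UCL.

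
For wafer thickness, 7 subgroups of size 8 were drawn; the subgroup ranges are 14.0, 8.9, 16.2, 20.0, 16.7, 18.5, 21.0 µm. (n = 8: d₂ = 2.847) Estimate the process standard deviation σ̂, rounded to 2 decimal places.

R̄ = (14.0 + 8.9 + 16.2 + 20.0 + 16.7 + 18.5 + 21.0) / 7 = 16.4714
σ̂ = R̄ / d₂ = 16.4714 / 2.847 = 5.7855

5.79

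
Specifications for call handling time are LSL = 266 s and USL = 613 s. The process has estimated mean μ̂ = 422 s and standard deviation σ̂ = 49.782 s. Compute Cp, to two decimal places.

1.16

Cp = (USL − LSL) / (6σ̂) = (613 − 266) / (6 × 49.782) = 347.0000 / 298.6920 = 1.1617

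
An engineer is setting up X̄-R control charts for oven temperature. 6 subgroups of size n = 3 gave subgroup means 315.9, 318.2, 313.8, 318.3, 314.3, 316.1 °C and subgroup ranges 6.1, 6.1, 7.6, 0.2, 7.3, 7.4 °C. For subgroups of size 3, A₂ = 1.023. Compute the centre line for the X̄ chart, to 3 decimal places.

X̄̄ = (315.9 + 318.2 + 313.8 + 318.3 + 314.3 + 316.1) / 6 = 1896.6000 / 6 = 316.1000
CL = X̄̄ = 316.1000

316.100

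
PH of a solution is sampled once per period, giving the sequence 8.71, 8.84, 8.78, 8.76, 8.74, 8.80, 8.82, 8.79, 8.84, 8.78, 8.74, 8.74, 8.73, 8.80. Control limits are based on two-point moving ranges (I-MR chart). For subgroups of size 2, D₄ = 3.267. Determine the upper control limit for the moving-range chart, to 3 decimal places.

0.143

Moving ranges: 0.13, 0.06, 0.02, 0.02, 0.06, 0.02, 0.03, 0.05, 0.06, 0.04, 0.00, 0.01, 0.07; M̄R̄ = 0.5700 / 13 = 0.0438
UCL_MR = D₄·M̄R̄ = 3.267 × 0.0438 = 0.1432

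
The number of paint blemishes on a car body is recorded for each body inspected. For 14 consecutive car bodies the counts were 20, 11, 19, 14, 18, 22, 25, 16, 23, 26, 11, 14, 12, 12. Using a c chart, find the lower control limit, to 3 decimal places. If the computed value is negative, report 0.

c̄ = (20 + 11 + 19 + 14 + 18 + 22 + 25 + 16 + 23 + 26 + 11 + 14 + 12 + 12) / 14 = 243 / 14 = 17.3571
LCL = c̄ − 3√c̄ = 17.3571 − 3 × 4.1662 = 4.8586

4.859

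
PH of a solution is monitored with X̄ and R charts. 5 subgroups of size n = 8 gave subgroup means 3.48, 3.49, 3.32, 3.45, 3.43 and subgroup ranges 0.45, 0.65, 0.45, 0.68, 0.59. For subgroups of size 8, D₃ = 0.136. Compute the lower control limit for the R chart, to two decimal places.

0.08

R̄ = (0.45 + 0.65 + 0.45 + 0.68 + 0.59) / 5 = 2.8200 / 5 = 0.5640
LCL_R = D₃·R̄ = 0.136 × 0.5640 = 0.0767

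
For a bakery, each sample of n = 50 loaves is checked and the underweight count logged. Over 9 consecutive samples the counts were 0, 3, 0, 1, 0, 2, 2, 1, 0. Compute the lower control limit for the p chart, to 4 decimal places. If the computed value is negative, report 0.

p̄ = Σdᵢ / (k·n) = 9 / (9 × 50) = 0.02000
LCL = p̄ − 3·√(p̄(1−p̄)/n) = 0.02000 − 3 × 0.01980 = -0.03940 → 0 (negative, so LCL = 0)

0.0000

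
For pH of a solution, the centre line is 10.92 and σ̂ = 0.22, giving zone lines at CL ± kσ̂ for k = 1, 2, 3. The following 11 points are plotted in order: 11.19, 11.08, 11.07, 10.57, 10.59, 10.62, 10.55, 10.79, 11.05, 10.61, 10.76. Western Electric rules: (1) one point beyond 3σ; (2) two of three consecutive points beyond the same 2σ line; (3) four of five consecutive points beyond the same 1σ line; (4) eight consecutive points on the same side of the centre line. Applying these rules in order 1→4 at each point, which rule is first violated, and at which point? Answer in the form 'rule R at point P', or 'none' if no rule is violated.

Zone of each point (C = within 1σ̂, B = 1σ̂–2σ̂, A = 2σ̂–3σ̂, * = beyond 3σ̂; sign = side of CL): 1:+B, 2:+C, 3:+C, 4:-B, 5:-B, 6:-B, 7:-B, 8:-C, 9:+C, 10:-B, 11:-C
Rule 3 (four of five consecutive points beyond the same 1σ limit) is satisfied at point 7.

rule 3 at point 7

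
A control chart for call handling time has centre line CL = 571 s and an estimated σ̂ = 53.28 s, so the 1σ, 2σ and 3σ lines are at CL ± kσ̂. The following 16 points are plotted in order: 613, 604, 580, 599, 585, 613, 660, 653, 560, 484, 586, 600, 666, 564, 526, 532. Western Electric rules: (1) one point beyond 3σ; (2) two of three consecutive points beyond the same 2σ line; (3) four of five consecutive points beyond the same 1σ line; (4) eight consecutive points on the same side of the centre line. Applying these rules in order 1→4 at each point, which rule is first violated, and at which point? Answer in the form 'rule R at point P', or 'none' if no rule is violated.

rule 4 at point 8

Zone of each point (C = within 1σ̂, B = 1σ̂–2σ̂, A = 2σ̂–3σ̂, * = beyond 3σ̂; sign = side of CL): 1:+C, 2:+C, 3:+C, 4:+C, 5:+C, 6:+C, 7:+B, 8:+B, 9:-C, 10:-B, 11:+C, 12:+C, 13:+B, 14:-C, 15:-C, 16:-C
Rule 4 (eight consecutive points on the same side of the centre line) is satisfied at point 8.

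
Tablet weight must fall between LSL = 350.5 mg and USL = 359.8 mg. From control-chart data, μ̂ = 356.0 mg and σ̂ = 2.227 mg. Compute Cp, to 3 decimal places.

Cp = (USL − LSL) / (6σ̂) = (359.8 − 350.5) / (6 × 2.227) = 9.3000 / 13.3620 = 0.6960

0.696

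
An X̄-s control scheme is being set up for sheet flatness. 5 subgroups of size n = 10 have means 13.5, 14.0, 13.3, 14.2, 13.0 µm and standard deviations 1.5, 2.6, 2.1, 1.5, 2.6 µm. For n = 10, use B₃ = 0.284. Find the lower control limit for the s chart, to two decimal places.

0.59

s̄ = (1.5 + 2.6 + 2.1 + 1.5 + 2.6) / 5 = 2.0600
LCL_s = B₃·s̄ = 0.284 × 2.0600 = 0.5850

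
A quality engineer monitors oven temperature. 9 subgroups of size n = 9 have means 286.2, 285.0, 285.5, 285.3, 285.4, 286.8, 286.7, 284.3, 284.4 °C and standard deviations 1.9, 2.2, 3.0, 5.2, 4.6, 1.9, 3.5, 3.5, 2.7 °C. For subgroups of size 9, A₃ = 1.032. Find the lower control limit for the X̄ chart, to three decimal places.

282.243

X̄̄ = (286.2 + 285.0 + 285.5 + 285.3 + 285.4 + 286.8 + 286.7 + 284.3 + 284.4) / 9 = 285.5111
s̄ = (1.9 + 2.2 + 3.0 + 5.2 + 4.6 + 1.9 + 3.5 + 3.5 + 2.7) / 9 = 3.1667
LCL = X̄̄ − A₃·s̄ = 285.5111 − 1.032 × 3.1667 = 282.2431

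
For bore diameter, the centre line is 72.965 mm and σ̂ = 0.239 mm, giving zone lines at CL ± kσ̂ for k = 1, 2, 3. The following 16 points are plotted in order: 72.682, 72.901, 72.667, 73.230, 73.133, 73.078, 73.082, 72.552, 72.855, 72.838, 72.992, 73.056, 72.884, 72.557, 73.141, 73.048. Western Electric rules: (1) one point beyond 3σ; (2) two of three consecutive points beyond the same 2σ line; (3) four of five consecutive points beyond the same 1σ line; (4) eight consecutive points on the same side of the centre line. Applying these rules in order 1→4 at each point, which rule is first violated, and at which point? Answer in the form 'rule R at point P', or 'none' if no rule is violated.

none

Zone of each point (C = within 1σ̂, B = 1σ̂–2σ̂, A = 2σ̂–3σ̂, * = beyond 3σ̂; sign = side of CL): 1:-B, 2:-C, 3:-B, 4:+B, 5:+C, 6:+C, 7:+C, 8:-B, 9:-C, 10:-C, 11:+C, 12:+C, 13:-C, 14:-B, 15:+C, 16:+C
No rule fires across all 16 points.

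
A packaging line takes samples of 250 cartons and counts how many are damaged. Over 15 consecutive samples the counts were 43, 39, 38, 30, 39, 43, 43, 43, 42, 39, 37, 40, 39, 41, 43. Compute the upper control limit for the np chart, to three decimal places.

p̄ = Σdᵢ / (k·n) = 599 / (15 × 250) = 0.15973
UCL = np̄ + 3·√(np̄(1−p̄)) = 39.9333 + 3 × √(39.9333×0.84027) = 39.9333 + 3 × 5.7926 = 57.3112

57.311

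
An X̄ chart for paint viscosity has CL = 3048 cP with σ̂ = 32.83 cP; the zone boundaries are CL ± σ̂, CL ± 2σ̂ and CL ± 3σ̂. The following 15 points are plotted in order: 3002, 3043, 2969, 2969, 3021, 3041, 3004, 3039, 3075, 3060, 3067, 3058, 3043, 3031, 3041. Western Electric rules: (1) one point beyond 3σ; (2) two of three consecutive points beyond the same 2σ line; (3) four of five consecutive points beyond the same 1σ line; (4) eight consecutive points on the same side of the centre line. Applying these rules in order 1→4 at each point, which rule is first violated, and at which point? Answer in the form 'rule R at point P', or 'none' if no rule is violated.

rule 2 at point 4

Zone of each point (C = within 1σ̂, B = 1σ̂–2σ̂, A = 2σ̂–3σ̂, * = beyond 3σ̂; sign = side of CL): 1:-B, 2:-C, 3:-A, 4:-A, 5:-C, 6:-C, 7:-B, 8:-C, 9:+C, 10:+C, 11:+C, 12:+C, 13:-C, 14:-C, 15:-C
Rule 2 (two of three consecutive points beyond the same 2σ limit) is satisfied at point 4.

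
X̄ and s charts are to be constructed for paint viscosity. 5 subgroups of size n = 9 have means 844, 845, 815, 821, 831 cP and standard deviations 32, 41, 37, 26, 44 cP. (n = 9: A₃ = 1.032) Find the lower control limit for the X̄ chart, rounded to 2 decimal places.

794.05

X̄̄ = (844 + 845 + 815 + 821 + 831) / 5 = 831.2000
s̄ = (32 + 41 + 37 + 26 + 44) / 5 = 36.0000
LCL = X̄̄ − A₃·s̄ = 831.2000 − 1.032 × 36.0000 = 794.0480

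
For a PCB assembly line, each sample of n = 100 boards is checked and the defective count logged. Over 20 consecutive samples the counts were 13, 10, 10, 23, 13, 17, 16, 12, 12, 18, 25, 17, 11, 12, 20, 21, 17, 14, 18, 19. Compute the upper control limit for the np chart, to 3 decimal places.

26.870

p̄ = Σdᵢ / (k·n) = 318 / (20 × 100) = 0.15900
UCL = np̄ + 3·√(np̄(1−p̄)) = 15.9000 + 3 × √(15.9000×0.84100) = 15.9000 + 3 × 3.6568 = 26.8703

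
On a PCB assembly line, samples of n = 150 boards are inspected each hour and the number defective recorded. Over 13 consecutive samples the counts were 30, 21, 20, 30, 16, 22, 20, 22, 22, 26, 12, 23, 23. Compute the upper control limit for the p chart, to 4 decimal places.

0.2340

p̄ = Σdᵢ / (k·n) = 287 / (13 × 150) = 0.14718
UCL = p̄ + 3·√(p̄(1−p̄)/n) = 0.14718 + 3 × √(0.14718×0.85282/150) = 0.14718 + 3 × 0.02893 = 0.23396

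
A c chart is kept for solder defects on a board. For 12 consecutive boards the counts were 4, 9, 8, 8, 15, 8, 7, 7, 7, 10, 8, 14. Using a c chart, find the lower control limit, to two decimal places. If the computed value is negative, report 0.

0.00

c̄ = (4 + 9 + 8 + 8 + 15 + 8 + 7 + 7 + 7 + 10 + 8 + 14) / 12 = 105 / 12 = 8.7500
LCL = c̄ − 3√c̄ = 8.7500 − 3 × 2.9580 = -0.1241 → 0 (cannot be negative)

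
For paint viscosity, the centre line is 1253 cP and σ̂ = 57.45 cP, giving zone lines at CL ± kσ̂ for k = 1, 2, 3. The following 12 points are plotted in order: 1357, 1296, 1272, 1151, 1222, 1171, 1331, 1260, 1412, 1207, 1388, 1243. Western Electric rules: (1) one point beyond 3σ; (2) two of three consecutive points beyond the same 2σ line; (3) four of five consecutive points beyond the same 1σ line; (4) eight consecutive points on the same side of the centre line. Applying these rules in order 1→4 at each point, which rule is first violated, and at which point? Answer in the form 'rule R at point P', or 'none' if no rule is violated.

Zone of each point (C = within 1σ̂, B = 1σ̂–2σ̂, A = 2σ̂–3σ̂, * = beyond 3σ̂; sign = side of CL): 1:+B, 2:+C, 3:+C, 4:-B, 5:-C, 6:-B, 7:+B, 8:+C, 9:+A, 10:-C, 11:+A, 12:-C
Rule 2 (two of three consecutive points beyond the same 2σ limit) is satisfied at point 11.

rule 2 at point 11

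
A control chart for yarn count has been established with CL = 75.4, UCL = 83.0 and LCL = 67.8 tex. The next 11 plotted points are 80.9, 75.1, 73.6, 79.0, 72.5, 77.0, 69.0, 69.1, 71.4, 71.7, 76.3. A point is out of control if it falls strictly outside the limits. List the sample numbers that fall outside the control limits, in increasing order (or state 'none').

none

All 11 points lie within [67.8, 83.0].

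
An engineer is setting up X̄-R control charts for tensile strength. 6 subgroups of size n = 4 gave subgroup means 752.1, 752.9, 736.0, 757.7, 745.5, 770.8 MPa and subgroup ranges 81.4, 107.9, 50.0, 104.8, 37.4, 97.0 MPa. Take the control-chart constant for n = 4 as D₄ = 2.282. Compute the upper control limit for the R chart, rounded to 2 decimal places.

R̄ = (81.4 + 107.9 + 50.0 + 104.8 + 37.4 + 97.0) / 6 = 478.5000 / 6 = 79.7500
UCL_R = D₄·R̄ = 2.282 × 79.7500 = 181.9895

181.99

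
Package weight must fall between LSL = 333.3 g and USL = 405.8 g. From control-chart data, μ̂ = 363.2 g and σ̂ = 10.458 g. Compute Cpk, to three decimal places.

0.953

Cpu = (USL − μ̂) / (3σ̂) = (405.8 − 363.2) / (3 × 10.458) = 1.3578; Cpl = (μ̂ − LSL) / (3σ̂) = (363.2 − 333.3) / (3 × 10.458) = 0.9530; Cpk = min(Cpu, Cpl) = 0.9530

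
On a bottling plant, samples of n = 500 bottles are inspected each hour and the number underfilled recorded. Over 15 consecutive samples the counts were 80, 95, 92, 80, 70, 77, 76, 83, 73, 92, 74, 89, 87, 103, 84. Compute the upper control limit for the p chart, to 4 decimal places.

0.2174

p̄ = Σdᵢ / (k·n) = 1255 / (15 × 500) = 0.16733
UCL = p̄ + 3·√(p̄(1−p̄)/n) = 0.16733 + 3 × √(0.16733×0.83267/500) = 0.16733 + 3 × 0.01669 = 0.21741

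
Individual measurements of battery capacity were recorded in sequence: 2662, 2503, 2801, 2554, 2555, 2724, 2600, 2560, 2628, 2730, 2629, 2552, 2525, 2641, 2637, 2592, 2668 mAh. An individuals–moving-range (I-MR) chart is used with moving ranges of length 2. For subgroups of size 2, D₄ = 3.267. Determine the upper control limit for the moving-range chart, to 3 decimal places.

337.726

Moving ranges: 159, 298, 247, 1, 169, 124, 40, 68, 102, 101, 77, 27, 116, 4, 45, 76; M̄R̄ = 1654.0000 / 16 = 103.3750
UCL_MR = D₄·M̄R̄ = 3.267 × 103.3750 = 337.7261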